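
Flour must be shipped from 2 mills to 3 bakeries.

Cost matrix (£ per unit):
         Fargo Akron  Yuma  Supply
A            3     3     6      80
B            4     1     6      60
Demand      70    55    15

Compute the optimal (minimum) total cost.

355

One minimum-cost allocation:
  A to Fargo: 70 sacks
  A to Yuma: 10 sacks
  B to Akron: 55 sacks
  B to Yuma: 5 sacks
Total cost = £355.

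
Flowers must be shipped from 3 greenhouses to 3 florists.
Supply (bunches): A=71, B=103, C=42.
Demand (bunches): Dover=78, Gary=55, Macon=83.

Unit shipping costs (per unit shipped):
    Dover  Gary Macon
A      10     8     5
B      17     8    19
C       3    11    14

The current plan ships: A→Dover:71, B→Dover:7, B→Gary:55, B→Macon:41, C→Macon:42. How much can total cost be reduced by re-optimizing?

875

Current plan cost = 71·10 + 7·17 + 55·8 + 41·19 + 42·14 = 2636.
Optimal plan:
  A to Macon: 71 × 5 = 355
  B to Dover: 36 × 17 = 612
  B to Gary: 55 × 8 = 440
  B to Macon: 12 × 19 = 228
  C to Dover: 42 × 3 = 126
Optimal cost = 1761.
Saving = 2636 − 1761 = 875.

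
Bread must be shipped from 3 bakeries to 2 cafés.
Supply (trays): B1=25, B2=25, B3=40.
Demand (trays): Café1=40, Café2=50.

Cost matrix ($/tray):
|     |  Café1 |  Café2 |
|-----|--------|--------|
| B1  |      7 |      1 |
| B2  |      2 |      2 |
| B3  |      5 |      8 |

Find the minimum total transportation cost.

275

An optimal shipping plan:
  B1 to Café2: 25 × $1 = $25
  B2 to Café2: 25 × $2 = $50
  B3 to Café1: 40 × $5 = $200
Total = 25 + 50 + 200 = $275.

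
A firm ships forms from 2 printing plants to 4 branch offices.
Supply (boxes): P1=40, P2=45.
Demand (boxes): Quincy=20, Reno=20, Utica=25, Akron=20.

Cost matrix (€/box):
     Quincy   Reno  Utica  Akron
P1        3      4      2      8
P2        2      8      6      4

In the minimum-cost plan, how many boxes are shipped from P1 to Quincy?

Optimal shipments:
  P1→Reno: 20 × €4 = €80
  P1→Utica: 20 × €2 = €40
  P2→Quincy: 20 × €2 = €40
  P2→Utica: 5 × €6 = €30
  P2→Akron: 20 × €4 = €80
Total cost = €270.
The route P1→Quincy is not used.

0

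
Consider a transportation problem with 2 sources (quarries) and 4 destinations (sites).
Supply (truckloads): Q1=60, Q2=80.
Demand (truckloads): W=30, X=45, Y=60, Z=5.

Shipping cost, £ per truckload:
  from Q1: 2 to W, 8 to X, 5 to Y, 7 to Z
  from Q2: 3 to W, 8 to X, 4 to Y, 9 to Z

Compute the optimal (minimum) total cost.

Optimal allocation:
  Q1 to W: 30 × £2 = £60
  Q1 to X: 25 × £8 = £200
  Q1 to Z: 5 × £7 = £35
  Q2 to X: 20 × £8 = £160
  Q2 to Y: 60 × £4 = £240
Total = 60 + 200 + 35 + 160 + 240 = £695.

695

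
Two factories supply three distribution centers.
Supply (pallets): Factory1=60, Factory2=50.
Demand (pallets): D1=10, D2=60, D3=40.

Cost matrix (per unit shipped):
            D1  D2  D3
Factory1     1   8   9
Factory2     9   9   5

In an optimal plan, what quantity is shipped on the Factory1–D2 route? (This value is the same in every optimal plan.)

50

Solving gives:
  Factory1 to D1: 10 × 1 = 10
  Factory1 to D2: 50 × 8 = 400
  Factory2 to D2: 10 × 9 = 90
  Factory2 to D3: 40 × 5 = 200
Total cost = 700.
So Factory1→D2 carries 50 pallets.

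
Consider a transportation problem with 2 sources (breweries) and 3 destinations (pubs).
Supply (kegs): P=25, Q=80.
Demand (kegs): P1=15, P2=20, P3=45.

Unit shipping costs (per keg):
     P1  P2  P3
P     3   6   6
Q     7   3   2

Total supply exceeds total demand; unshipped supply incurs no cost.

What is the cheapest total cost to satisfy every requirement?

One minimum-cost allocation:
  P to P1: 15 × 3 = 45
  Q to P2: 20 × 3 = 60
  Q to P3: 45 × 2 = 90
Total = 45 + 60 + 90 = 195.

195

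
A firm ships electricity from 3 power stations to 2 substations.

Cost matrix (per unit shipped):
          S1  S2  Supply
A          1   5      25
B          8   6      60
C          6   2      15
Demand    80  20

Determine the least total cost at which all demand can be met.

An optimal shipping plan:
  A–S1: 25 × 1 = 25
  B–S1: 55 × 8 = 440
  B–S2: 5 × 6 = 30
  C–S2: 15 × 2 = 30
Total = 25 + 440 + 30 + 30 = 525.

525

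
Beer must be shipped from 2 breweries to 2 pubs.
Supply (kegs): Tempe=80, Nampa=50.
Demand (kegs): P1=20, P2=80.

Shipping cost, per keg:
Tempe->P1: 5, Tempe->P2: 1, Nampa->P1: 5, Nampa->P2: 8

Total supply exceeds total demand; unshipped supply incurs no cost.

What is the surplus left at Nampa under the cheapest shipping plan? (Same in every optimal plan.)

Minimum-cost shipments:
  Tempe to P2: 80 × 1 = 80
  Nampa to P1: 20 × 5 = 100
Total cost = 180.
Nampa ships 20 of its 50, leaving 30.

30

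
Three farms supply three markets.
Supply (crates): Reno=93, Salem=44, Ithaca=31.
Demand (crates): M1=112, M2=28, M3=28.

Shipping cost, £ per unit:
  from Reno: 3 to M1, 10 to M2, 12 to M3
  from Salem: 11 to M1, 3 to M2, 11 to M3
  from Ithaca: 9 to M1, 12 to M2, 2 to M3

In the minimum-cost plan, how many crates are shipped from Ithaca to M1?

The minimum-cost plan:
  Reno–M1: 93 × £3 = £279
  Salem–M1: 16 × £11 = £176
  Salem–M2: 28 × £3 = £84
  Ithaca–M1: 3 × £9 = £27
  Ithaca–M3: 28 × £2 = £56
Total cost = £622.
So Ithaca→M1 carries 3 crates.

3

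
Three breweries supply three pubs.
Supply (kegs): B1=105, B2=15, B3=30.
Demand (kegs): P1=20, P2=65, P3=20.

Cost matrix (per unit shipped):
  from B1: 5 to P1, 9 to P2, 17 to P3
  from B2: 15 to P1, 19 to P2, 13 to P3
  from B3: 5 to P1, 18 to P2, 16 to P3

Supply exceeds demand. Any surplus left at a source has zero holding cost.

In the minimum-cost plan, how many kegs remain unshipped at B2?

Minimum-cost shipments:
  B1–P2: 65 × 9 = 585
  B2–P3: 15 × 13 = 195
  B3–P1: 20 × 5 = 100
  B3–P3: 5 × 16 = 80
Total cost = 960.
B2 ships 15 of its 15, leaving 0.

0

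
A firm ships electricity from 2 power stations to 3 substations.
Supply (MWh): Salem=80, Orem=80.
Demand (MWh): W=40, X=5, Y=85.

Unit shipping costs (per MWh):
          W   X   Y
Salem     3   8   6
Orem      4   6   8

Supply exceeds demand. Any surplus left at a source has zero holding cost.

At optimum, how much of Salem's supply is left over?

An optimal plan:
  Salem–Y: 80 MWh
  Orem–W: 40 MWh
  Orem–X: 5 MWh
  Orem–Y: 5 MWh
Total cost = 710.
Salem ships 80 of its 80, leaving 0.

0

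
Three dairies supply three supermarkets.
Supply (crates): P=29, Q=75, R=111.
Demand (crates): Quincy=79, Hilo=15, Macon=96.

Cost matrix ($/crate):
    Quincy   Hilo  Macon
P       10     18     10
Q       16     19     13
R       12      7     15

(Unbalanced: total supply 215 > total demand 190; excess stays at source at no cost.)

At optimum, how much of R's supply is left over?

An optimal plan:
  P–Macon: 29 × $10 = $290
  Q–Macon: 67 × $13 = $871
  R–Quincy: 79 × $12 = $948
  R–Hilo: 15 × $7 = $105
Total cost = $2214.
R ships 94 of its 111, leaving 17.

17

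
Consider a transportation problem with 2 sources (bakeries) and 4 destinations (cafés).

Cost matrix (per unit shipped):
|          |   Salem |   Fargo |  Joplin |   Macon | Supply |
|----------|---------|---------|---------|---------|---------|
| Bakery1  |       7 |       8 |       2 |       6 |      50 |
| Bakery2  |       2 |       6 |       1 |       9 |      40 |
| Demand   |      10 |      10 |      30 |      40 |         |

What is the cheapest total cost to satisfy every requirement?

360

Optimal allocation:
  Bakery1 to Joplin: 10 trays
  Bakery1 to Macon: 40 trays
  Bakery2 to Salem: 10 trays
  Bakery2 to Fargo: 10 trays
  Bakery2 to Joplin: 20 trays
Total cost = 360.
(Supply check: Bakery1 ships 50; Bakery2 ships 40.)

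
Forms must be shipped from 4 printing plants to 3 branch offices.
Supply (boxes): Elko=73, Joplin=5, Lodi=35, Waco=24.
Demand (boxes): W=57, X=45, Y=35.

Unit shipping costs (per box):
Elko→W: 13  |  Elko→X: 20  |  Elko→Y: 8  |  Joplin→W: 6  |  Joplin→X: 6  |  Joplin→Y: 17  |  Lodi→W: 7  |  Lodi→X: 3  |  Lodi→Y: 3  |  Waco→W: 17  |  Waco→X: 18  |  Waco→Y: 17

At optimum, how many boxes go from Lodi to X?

Solving gives:
  Elko to W: 38 × 13 = 494
  Elko to Y: 35 × 8 = 280
  Joplin to X: 5 × 6 = 30
  Lodi to X: 35 × 3 = 105
  Waco to W: 19 × 17 = 323
  Waco to X: 5 × 18 = 90
Total cost = 1322.
So Lodi→X carries 35 boxes.

35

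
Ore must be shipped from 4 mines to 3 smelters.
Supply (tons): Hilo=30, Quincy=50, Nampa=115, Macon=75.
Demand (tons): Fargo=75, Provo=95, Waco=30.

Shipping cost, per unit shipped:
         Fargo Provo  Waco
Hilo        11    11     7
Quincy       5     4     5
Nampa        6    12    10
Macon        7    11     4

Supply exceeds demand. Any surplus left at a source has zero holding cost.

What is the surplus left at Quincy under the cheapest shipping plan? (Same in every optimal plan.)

Minimum-cost shipments:
  Hilo->Provo: 30 × 11 = 330
  Quincy->Provo: 50 × 4 = 200
  Nampa->Fargo: 75 × 6 = 450
  Macon->Provo: 15 × 11 = 165
  Macon->Waco: 30 × 4 = 120
Total cost = 1265.
Quincy ships 50 of its 50, leaving 0.

0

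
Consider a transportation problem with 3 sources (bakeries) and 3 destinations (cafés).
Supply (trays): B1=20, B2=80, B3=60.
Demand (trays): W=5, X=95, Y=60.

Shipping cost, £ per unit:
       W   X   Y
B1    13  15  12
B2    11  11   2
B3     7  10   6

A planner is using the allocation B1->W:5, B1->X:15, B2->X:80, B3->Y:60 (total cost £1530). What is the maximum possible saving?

305

Current plan cost = 5·13 + 15·15 + 80·11 + 60·6 = £1530.
Optimal plan:
  B1–X: 20 × £15 = £300
  B2–X: 20 × £11 = £220
  B2–Y: 60 × £2 = £120
  B3–W: 5 × £7 = £35
  B3–X: 55 × £10 = £550
Optimal cost = £1225.
Saving = 1530 − 1225 = £305.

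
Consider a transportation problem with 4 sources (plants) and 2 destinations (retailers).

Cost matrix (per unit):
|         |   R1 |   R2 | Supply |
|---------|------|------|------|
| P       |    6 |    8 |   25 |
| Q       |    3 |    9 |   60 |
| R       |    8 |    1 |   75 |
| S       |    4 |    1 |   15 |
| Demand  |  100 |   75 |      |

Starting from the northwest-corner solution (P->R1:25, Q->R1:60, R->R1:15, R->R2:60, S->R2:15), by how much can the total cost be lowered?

60

Current plan cost = 25·6 + 60·3 + 15·8 + 60·1 + 15·1 = 525.
Optimal plan:
  P→R1: 25 × 6 = 150
  Q→R1: 60 × 3 = 180
  R→R2: 75 × 1 = 75
  S→R1: 15 × 4 = 60
Optimal cost = 465.
Saving = 525 − 465 = 60.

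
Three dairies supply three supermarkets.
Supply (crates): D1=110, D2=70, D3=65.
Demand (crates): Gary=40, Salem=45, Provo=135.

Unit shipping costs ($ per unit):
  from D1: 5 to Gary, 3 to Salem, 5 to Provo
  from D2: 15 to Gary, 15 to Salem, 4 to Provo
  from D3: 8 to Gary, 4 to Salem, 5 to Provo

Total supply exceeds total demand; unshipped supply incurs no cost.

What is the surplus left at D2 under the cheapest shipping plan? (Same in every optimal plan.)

An optimal plan:
  D1→Gary: 40 crates
  D1→Salem: 45 crates
  D2→Provo: 70 crates
  D3→Provo: 65 crates
Total cost = $940.
D2 ships 70 of its 70, leaving 0.

0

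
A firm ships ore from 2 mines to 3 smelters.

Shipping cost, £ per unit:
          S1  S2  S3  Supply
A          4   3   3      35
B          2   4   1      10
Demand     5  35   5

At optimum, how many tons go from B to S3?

Optimal shipments:
  A→S2: 35 tons
  B→S1: 5 tons
  B→S3: 5 tons
Total cost = £120.
So B→S3 carries 5 tons.

5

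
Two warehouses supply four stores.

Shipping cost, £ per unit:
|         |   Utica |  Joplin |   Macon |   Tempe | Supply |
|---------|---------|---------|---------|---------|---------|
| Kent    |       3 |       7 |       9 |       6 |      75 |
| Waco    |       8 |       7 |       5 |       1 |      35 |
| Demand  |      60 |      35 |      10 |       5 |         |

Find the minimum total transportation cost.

480

Optimal allocation:
  Kent to Utica: 60 × £3 = £180
  Kent to Joplin: 15 × £7 = £105
  Waco to Joplin: 20 × £7 = £140
  Waco to Macon: 10 × £5 = £50
  Waco to Tempe: 5 × £1 = £5
Total = 180 + 105 + 140 + 50 + 5 = £480.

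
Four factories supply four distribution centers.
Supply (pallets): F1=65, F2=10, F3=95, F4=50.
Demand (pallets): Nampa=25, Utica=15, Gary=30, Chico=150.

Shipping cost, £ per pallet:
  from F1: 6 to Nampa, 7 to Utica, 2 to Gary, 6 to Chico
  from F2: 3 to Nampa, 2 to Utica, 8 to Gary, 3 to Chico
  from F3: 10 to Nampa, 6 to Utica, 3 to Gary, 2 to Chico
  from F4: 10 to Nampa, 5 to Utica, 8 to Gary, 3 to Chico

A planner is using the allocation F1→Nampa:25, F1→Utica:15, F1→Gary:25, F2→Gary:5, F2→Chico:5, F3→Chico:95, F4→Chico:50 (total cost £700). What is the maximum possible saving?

Current plan cost = 25·6 + 15·7 + 25·2 + 5·8 + 5·3 + 95·2 + 50·3 = £700.
Optimal plan:
  F1→Nampa: 25 × £6 = £150
  F1→Utica: 5 × £7 = £35
  F1→Gary: 30 × £2 = £60
  F1→Chico: 5 × £6 = £30
  F2→Utica: 10 × £2 = £20
  F3→Chico: 95 × £2 = £190
  F4→Chico: 50 × £3 = £150
Optimal cost = £635.
Saving = 700 − 635 = £65.

65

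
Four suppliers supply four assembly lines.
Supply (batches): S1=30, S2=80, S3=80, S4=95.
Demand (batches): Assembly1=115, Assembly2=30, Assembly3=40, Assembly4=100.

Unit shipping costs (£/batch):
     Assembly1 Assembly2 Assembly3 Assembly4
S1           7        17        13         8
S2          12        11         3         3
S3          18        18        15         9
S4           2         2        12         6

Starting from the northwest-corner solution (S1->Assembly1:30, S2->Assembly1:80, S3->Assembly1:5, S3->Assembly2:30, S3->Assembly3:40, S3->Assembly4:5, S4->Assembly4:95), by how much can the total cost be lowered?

Current plan cost = 30·7 + 80·12 + 5·18 + 30·18 + 40·15 + 5·9 + 95·6 = £3015.
Optimal plan:
  S1->Assembly1: 30 × £7 = £210
  S2->Assembly2: 20 × £11 = £220
  S2->Assembly3: 40 × £3 = £120
  S2->Assembly4: 20 × £3 = £60
  S3->Assembly4: 80 × £9 = £720
  S4->Assembly1: 85 × £2 = £170
  S4->Assembly2: 10 × £2 = £20
Optimal cost = £1520.
Saving = 3015 − 1520 = £1495.

1495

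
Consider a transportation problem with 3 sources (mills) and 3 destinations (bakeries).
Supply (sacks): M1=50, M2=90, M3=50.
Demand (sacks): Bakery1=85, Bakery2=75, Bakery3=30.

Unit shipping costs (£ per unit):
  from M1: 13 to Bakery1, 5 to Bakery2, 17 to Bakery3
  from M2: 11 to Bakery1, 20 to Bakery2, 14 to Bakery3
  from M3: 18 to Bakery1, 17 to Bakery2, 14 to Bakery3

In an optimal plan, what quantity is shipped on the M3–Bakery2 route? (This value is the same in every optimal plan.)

Solving gives:
  M1->Bakery2: 50 × £5 = £250
  M2->Bakery1: 85 × £11 = £935
  M2->Bakery3: 5 × £14 = £70
  M3->Bakery2: 25 × £17 = £425
  M3->Bakery3: 25 × £14 = £350
Total cost = £2030.
So M3→Bakery2 carries 25 sacks.

25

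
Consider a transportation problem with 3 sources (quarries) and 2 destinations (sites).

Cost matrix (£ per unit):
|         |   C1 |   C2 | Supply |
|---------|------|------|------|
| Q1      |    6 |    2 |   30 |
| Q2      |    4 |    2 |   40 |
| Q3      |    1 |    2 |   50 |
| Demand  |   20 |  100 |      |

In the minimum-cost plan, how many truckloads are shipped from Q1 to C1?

The minimum-cost plan:
  Q1→C2: 30 × £2 = £60
  Q2→C2: 40 × £2 = £80
  Q3→C1: 20 × £1 = £20
  Q3→C2: 30 × £2 = £60
Total cost = £220.
The route Q1→C1 is not used.

0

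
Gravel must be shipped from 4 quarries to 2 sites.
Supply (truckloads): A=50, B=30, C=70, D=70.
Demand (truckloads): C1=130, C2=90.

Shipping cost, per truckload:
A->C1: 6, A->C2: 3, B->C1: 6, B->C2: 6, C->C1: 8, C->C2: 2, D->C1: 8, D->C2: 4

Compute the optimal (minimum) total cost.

A cheapest plan:
  A to C1: 50 × 6 = 300
  B to C1: 30 × 6 = 180
  C to C2: 70 × 2 = 140
  D to C1: 50 × 8 = 400
  D to C2: 20 × 4 = 80
Total = 300 + 180 + 140 + 400 + 80 = 1100.

1100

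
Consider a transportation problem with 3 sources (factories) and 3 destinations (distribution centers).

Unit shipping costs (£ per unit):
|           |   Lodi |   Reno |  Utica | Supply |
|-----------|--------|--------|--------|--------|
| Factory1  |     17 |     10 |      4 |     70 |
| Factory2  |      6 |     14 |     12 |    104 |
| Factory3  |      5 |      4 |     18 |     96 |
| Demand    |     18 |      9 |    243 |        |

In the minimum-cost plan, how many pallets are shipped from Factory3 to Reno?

9

The minimum-cost plan:
  Factory1->Utica: 70 × £4 = £280
  Factory2->Utica: 104 × £12 = £1248
  Factory3->Lodi: 18 × £5 = £90
  Factory3->Reno: 9 × £4 = £36
  Factory3->Utica: 69 × £18 = £1242
Total cost = £2896.
So Factory3→Reno carries 9 pallets.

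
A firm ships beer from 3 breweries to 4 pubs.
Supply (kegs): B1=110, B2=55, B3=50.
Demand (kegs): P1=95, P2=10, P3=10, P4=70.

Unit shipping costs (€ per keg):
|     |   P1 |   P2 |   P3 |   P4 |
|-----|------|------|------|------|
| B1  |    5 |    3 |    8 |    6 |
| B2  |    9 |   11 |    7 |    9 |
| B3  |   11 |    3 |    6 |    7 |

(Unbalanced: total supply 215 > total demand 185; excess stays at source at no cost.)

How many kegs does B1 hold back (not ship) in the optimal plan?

Minimum-cost shipments:
  B1→P1: 95 kegs
  B1→P4: 15 kegs
  B2→P3: 10 kegs
  B2→P4: 15 kegs
  B3→P2: 10 kegs
  B3→P4: 40 kegs
Total cost = €1080.
B1 ships 110 of its 110, leaving 0.

0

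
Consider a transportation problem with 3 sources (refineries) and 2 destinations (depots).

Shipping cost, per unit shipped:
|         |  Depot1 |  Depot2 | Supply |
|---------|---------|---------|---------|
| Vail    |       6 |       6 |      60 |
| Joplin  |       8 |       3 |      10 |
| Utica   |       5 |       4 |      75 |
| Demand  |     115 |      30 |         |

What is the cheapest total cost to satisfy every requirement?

A cheapest plan:
  Vail–Depot1: 60 × 6 = 360
  Joplin–Depot2: 10 × 3 = 30
  Utica–Depot1: 55 × 5 = 275
  Utica–Depot2: 20 × 4 = 80
Total = 360 + 30 + 275 + 80 = 745.

745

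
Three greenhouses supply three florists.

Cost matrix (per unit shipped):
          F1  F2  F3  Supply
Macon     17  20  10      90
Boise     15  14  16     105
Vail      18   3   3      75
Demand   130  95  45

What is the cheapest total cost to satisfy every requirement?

A cheapest plan:
  Macon→F1: 45 bunches
  Macon→F3: 45 bunches
  Boise→F1: 85 bunches
  Boise→F2: 20 bunches
  Vail→F2: 75 bunches
Total cost = 2995.
(Supply check: Macon ships 90; Boise ships 105; Vail ships 75.)

2995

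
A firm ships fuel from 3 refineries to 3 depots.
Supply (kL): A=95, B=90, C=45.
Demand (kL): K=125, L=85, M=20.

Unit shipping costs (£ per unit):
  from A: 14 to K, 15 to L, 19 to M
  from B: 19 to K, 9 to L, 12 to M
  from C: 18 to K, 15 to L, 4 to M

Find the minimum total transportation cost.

2720

A cheapest plan:
  A to K: 95 kL
  B to K: 5 kL
  B to L: 85 kL
  C to K: 25 kL
  C to M: 20 kL
Total cost = £2720.
(Supply check: A ships 95; B ships 90; C ships 45.)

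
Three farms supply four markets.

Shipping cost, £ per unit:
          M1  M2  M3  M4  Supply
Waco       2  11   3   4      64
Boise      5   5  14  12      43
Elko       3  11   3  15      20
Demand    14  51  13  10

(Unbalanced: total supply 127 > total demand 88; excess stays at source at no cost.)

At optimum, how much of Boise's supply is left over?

0

An optimal plan:
  Waco->M1: 14 × £2 = £28
  Waco->M2: 8 × £11 = £88
  Waco->M3: 13 × £3 = £39
  Waco->M4: 10 × £4 = £40
  Boise->M2: 43 × £5 = £215
Total cost = £410.
Boise ships 43 of its 43, leaving 0.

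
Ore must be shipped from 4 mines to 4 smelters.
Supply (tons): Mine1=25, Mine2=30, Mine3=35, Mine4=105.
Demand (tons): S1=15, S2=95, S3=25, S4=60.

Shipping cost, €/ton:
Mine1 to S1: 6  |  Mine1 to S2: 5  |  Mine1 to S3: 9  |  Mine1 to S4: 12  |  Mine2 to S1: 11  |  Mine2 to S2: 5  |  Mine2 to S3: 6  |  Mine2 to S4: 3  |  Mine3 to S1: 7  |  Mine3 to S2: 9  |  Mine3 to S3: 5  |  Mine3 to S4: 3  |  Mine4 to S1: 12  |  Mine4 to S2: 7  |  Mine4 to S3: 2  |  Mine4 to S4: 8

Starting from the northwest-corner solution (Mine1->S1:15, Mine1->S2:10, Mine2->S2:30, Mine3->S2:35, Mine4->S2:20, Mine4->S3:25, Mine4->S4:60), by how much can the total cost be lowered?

Current plan cost = 15·6 + 10·5 + 30·5 + 35·9 + 20·7 + 25·2 + 60·8 = €1275.
Optimal plan:
  Mine1→S1: 15 × €6 = €90
  Mine1→S2: 10 × €5 = €50
  Mine2→S2: 5 × €5 = €25
  Mine2→S4: 25 × €3 = €75
  Mine3→S4: 35 × €3 = €105
  Mine4→S2: 80 × €7 = €560
  Mine4→S3: 25 × €2 = €50
Optimal cost = €955.
Saving = 1275 − 955 = €320.

320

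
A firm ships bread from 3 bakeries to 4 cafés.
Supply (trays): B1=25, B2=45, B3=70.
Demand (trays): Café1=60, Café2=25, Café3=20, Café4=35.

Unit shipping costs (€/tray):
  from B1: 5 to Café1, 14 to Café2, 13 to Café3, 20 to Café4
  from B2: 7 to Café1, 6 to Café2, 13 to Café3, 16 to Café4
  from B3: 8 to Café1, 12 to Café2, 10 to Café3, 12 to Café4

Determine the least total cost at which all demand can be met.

One minimum-cost allocation:
  B1 to Café1: 25 × €5 = €125
  B2 to Café1: 20 × €7 = €140
  B2 to Café2: 25 × €6 = €150
  B3 to Café1: 15 × €8 = €120
  B3 to Café3: 20 × €10 = €200
  B3 to Café4: 35 × €12 = €420
Total = 125 + 140 + 150 + 120 + 200 + 420 = €1155.

1155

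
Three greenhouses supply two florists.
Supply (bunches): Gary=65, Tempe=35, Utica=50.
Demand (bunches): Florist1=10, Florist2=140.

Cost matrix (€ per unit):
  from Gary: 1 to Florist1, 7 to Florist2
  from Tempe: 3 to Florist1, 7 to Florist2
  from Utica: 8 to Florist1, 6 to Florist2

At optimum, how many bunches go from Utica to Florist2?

Solving gives:
  Gary to Florist1: 10 bunches
  Gary to Florist2: 55 bunches
  Tempe to Florist2: 35 bunches
  Utica to Florist2: 50 bunches
Total cost = €940.
So Utica→Florist2 carries 50 bunches.

50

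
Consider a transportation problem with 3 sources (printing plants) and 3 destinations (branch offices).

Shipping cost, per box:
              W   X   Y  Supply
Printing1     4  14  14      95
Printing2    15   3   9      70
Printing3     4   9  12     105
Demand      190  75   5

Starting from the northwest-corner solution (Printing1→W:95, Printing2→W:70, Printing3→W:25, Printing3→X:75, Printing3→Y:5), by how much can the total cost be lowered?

1190

Current plan cost = 95·4 + 70·15 + 25·4 + 75·9 + 5·12 = 2265.
Optimal plan:
  Printing1–W: 95 boxes
  Printing2–X: 70 boxes
  Printing3–W: 95 boxes
  Printing3–X: 5 boxes
  Printing3–Y: 5 boxes
Optimal cost = 1075.
Saving = 2265 − 1075 = 1190.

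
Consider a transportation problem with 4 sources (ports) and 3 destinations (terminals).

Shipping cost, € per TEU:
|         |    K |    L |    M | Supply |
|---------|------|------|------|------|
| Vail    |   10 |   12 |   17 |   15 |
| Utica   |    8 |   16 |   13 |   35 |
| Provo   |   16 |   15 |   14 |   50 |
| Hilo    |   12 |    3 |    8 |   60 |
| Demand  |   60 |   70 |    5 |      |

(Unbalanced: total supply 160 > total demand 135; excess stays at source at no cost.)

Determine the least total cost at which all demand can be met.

990

A cheapest plan:
  Vail→K: 15 × €10 = €150
  Utica→K: 35 × €8 = €280
  Provo→K: 10 × €16 = €160
  Provo→L: 10 × €15 = €150
  Provo→M: 5 × €14 = €70
  Hilo→L: 60 × €3 = €180
Total = 150 + 280 + 160 + 150 + 70 + 180 = €990.
(Supply check: Vail ships 15; Utica ships 35; Provo ships 25; Hilo ships 60.)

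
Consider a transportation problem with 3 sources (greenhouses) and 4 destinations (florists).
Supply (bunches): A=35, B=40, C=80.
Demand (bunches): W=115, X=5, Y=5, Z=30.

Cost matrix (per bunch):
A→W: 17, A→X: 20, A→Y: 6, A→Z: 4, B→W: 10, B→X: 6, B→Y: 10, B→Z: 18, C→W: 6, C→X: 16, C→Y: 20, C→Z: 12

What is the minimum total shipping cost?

1010

One minimum-cost allocation:
  A–Y: 5 × 6 = 30
  A–Z: 30 × 4 = 120
  B–W: 35 × 10 = 350
  B–X: 5 × 6 = 30
  C–W: 80 × 6 = 480
Total = 30 + 120 + 350 + 30 + 480 = 1010.
(Supply check: A ships 35; B ships 40; C ships 80.)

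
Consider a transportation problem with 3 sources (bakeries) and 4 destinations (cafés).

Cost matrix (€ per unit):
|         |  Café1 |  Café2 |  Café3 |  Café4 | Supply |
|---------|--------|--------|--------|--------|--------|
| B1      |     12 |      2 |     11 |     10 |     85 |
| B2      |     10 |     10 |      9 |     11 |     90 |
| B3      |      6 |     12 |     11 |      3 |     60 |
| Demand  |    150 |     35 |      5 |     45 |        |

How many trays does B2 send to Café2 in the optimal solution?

0

Optimal shipments:
  B1–Café1: 45 × €12 = €540
  B1–Café2: 35 × €2 = €70
  B1–Café3: 5 × €11 = €55
  B2–Café1: 90 × €10 = €900
  B3–Café1: 15 × €6 = €90
  B3–Café4: 45 × €3 = €135
Total cost = €1790.
The route B2→Café2 is not used.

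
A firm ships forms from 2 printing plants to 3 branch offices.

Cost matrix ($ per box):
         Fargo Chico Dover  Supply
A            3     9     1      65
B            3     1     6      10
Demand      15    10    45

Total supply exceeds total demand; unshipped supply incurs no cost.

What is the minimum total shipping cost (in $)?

100

One minimum-cost allocation:
  A→Fargo: 15 × $3 = $45
  A→Dover: 45 × $1 = $45
  B→Chico: 10 × $1 = $10
Total = 45 + 45 + 10 = $100.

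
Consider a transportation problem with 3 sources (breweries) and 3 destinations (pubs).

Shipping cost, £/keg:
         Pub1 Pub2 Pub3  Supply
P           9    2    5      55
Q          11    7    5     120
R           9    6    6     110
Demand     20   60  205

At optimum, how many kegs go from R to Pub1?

20

Optimal shipments:
  P–Pub2: 55 kegs
  Q–Pub3: 120 kegs
  R–Pub1: 20 kegs
  R–Pub2: 5 kegs
  R–Pub3: 85 kegs
Total cost = £1430.
So R→Pub1 carries 20 kegs.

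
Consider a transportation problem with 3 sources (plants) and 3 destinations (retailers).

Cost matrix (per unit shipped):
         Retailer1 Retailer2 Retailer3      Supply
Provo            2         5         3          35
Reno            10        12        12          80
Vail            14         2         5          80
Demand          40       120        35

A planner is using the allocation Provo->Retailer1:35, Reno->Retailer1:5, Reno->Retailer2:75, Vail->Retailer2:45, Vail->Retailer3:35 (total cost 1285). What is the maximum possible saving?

140

Current plan cost = 35·2 + 5·10 + 75·12 + 45·2 + 35·5 = 1285.
Optimal plan:
  Provo->Retailer3: 35 units
  Reno->Retailer1: 40 units
  Reno->Retailer2: 40 units
  Vail->Retailer2: 80 units
Optimal cost = 1145.
Saving = 1285 − 1145 = 140.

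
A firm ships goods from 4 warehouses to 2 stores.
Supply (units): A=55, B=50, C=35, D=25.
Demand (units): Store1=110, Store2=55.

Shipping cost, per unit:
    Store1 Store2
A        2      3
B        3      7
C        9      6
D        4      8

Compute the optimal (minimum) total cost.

590

An optimal shipping plan:
  A->Store1: 35 × 2 = 70
  A->Store2: 20 × 3 = 60
  B->Store1: 50 × 3 = 150
  C->Store2: 35 × 6 = 210
  D->Store1: 25 × 4 = 100
Total = 70 + 60 + 150 + 210 + 100 = 590.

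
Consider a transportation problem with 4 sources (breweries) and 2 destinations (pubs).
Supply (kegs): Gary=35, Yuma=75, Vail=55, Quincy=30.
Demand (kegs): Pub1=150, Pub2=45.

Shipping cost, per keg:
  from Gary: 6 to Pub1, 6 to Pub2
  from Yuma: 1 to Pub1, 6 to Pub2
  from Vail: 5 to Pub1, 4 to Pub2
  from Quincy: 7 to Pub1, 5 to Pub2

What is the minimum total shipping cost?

One minimum-cost allocation:
  Gary–Pub1: 35 kegs
  Yuma–Pub1: 75 kegs
  Vail–Pub1: 40 kegs
  Vail–Pub2: 15 kegs
  Quincy–Pub2: 30 kegs
Total cost = 695.

695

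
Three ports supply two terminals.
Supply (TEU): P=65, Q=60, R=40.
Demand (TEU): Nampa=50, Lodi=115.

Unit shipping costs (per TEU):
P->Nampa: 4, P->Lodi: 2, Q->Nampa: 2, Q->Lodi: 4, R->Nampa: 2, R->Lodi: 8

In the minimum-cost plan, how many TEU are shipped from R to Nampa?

The minimum-cost plan:
  P->Lodi: 65 × 2 = 130
  Q->Nampa: 10 × 2 = 20
  Q->Lodi: 50 × 4 = 200
  R->Nampa: 40 × 2 = 80
Total cost = 430.
So R→Nampa carries 40 TEU.

40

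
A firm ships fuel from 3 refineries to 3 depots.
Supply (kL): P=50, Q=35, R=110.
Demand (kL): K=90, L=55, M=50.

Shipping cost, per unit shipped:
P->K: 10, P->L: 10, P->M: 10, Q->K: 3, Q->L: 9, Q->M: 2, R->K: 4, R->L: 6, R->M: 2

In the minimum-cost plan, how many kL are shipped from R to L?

Solving gives:
  P–L: 50 × 10 = 500
  Q–K: 35 × 3 = 105
  R–K: 55 × 4 = 220
  R–L: 5 × 6 = 30
  R–M: 50 × 2 = 100
Total cost = 955.
So R→L carries 5 kL.

5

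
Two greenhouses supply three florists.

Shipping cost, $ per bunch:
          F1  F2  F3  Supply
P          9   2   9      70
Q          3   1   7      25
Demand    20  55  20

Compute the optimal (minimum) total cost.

A cheapest plan:
  P→F2: 55 × $2 = $110
  P→F3: 15 × $9 = $135
  Q→F1: 20 × $3 = $60
  Q→F3: 5 × $7 = $35
Total = 110 + 135 + 60 + 35 = $340.

340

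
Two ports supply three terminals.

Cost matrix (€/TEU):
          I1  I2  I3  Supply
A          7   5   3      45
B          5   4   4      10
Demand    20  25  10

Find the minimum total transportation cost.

275

A cheapest plan:
  A->I1: 10 × €7 = €70
  A->I2: 25 × €5 = €125
  A->I3: 10 × €3 = €30
  B->I1: 10 × €5 = €50
Total = 70 + 125 + 30 + 50 = €275.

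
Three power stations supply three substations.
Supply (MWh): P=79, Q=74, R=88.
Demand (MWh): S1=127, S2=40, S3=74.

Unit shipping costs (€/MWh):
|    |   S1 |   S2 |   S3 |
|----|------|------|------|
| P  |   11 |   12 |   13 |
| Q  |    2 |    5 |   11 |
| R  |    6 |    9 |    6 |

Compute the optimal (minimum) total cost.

An optimal shipping plan:
  P–S1: 39 MWh
  P–S2: 40 MWh
  Q–S1: 74 MWh
  R–S1: 14 MWh
  R–S3: 74 MWh
Total cost = €1585.
(Supply check: P ships 79; Q ships 74; R ships 88.)

1585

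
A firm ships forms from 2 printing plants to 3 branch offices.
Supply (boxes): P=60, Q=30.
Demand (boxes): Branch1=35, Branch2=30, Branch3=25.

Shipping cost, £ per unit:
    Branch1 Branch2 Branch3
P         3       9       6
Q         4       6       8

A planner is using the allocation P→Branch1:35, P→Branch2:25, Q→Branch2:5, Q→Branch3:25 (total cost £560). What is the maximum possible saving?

Current plan cost = 35·3 + 25·9 + 5·6 + 25·8 = £560.
Optimal plan:
  P->Branch1: 35 × £3 = £105
  P->Branch3: 25 × £6 = £150
  Q->Branch2: 30 × £6 = £180
Optimal cost = £435.
Saving = 560 − 435 = £125.

125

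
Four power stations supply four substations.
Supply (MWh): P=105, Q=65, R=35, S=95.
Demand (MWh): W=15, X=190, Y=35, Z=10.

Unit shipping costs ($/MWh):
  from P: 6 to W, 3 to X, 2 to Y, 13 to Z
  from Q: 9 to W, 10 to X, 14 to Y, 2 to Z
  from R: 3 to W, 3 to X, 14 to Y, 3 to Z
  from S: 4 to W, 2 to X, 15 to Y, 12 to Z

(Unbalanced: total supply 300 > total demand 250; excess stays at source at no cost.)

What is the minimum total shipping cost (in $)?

640

One minimum-cost allocation:
  P->X: 70 × $3 = $210
  P->Y: 35 × $2 = $70
  Q->W: 5 × $9 = $45
  Q->Z: 10 × $2 = $20
  R->W: 10 × $3 = $30
  R->X: 25 × $3 = $75
  S->X: 95 × $2 = $190
Total = 210 + 70 + 45 + 20 + 30 + 75 + 190 = $640.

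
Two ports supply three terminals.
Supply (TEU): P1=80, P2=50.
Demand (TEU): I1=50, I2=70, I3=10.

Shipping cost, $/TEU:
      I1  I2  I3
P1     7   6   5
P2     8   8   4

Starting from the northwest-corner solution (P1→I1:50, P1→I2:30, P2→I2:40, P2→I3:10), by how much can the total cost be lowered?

40

Current plan cost = 50·7 + 30·6 + 40·8 + 10·4 = $890.
Optimal plan:
  P1->I1: 10 × $7 = $70
  P1->I2: 70 × $6 = $420
  P2->I1: 40 × $8 = $320
  P2->I3: 10 × $4 = $40
Optimal cost = $850.
Saving = 890 − 850 = $40.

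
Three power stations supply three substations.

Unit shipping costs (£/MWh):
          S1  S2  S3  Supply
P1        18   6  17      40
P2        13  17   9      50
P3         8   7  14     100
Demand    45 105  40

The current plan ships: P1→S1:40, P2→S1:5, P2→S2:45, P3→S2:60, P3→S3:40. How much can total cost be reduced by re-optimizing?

Current plan cost = 40·18 + 5·13 + 45·17 + 60·7 + 40·14 = £2530.
Optimal plan:
  P1->S2: 40 MWh
  P2->S1: 10 MWh
  P2->S3: 40 MWh
  P3->S1: 35 MWh
  P3->S2: 65 MWh
Optimal cost = £1465.
Saving = 2530 − 1465 = £1065.

1065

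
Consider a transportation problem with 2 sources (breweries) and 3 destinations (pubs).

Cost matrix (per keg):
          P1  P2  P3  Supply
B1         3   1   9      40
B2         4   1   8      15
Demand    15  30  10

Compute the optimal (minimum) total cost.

155

An optimal shipping plan:
  B1->P1: 15 × 3 = 45
  B1->P2: 25 × 1 = 25
  B2->P2: 5 × 1 = 5
  B2->P3: 10 × 8 = 80
Total = 45 + 25 + 5 + 80 = 155.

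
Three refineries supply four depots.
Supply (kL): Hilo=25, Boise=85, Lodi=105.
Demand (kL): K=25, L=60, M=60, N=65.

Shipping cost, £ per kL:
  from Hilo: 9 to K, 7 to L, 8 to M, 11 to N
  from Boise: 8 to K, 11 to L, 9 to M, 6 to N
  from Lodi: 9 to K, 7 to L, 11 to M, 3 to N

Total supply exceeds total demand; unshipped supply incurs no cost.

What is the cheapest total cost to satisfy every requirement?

1350

Optimal allocation:
  Hilo to L: 20 × £7 = £140
  Hilo to M: 5 × £8 = £40
  Boise to K: 25 × £8 = £200
  Boise to M: 55 × £9 = £495
  Lodi to L: 40 × £7 = £280
  Lodi to N: 65 × £3 = £195
Total = 140 + 40 + 200 + 495 + 280 + 195 = £1350.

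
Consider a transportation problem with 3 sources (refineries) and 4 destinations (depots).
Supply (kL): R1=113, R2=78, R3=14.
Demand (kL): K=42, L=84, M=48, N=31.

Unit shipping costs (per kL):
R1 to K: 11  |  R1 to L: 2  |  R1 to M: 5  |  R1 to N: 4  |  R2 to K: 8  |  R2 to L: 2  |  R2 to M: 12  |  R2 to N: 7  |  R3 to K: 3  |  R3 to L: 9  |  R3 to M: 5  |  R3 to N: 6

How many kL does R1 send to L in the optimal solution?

34

Solving gives:
  R1–L: 34 × 2 = 68
  R1–M: 48 × 5 = 240
  R1–N: 31 × 4 = 124
  R2–K: 28 × 8 = 224
  R2–L: 50 × 2 = 100
  R3–K: 14 × 3 = 42
Total cost = 798.
So R1→L carries 34 kL.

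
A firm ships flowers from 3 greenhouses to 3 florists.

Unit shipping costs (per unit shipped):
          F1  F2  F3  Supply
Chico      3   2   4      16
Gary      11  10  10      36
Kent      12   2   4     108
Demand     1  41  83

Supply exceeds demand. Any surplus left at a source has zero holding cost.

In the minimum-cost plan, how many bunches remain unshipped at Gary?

An optimal plan:
  Chico–F1: 1 × 3 = 3
  Chico–F2: 15 × 2 = 30
  Gary–F3: 1 × 10 = 10
  Kent–F2: 26 × 2 = 52
  Kent–F3: 82 × 4 = 328
Total cost = 423.
Gary ships 1 of its 36, leaving 35.

35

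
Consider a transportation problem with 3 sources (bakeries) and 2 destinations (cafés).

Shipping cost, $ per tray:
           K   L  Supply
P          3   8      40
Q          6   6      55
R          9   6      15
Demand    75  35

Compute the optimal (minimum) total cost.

540

One minimum-cost allocation:
  P–K: 40 × $3 = $120
  Q–K: 35 × $6 = $210
  Q–L: 20 × $6 = $120
  R–L: 15 × $6 = $90
Total = 120 + 210 + 120 + 90 = $540.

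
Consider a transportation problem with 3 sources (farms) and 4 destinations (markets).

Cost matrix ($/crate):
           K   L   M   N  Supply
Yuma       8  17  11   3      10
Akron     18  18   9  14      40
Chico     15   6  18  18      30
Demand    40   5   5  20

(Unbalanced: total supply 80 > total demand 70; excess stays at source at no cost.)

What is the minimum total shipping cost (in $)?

890

One minimum-cost allocation:
  Yuma->N: 10 crates
  Akron->K: 15 crates
  Akron->M: 5 crates
  Akron->N: 10 crates
  Chico->K: 25 crates
  Chico->L: 5 crates
Total cost = $890.
(Supply check: Yuma ships 10; Akron ships 30; Chico ships 30.)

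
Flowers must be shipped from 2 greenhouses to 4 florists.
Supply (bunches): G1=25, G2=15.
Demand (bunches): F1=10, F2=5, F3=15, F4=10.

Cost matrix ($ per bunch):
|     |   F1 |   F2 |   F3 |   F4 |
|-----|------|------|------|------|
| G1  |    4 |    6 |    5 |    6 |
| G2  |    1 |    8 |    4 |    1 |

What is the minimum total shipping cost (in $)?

140

Optimal allocation:
  G1 to F1: 5 bunches
  G1 to F2: 5 bunches
  G1 to F3: 15 bunches
  G2 to F1: 5 bunches
  G2 to F4: 10 bunches
Total cost = $140.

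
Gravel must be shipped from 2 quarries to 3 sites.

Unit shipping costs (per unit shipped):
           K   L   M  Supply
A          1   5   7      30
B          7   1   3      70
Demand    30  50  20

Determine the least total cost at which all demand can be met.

Optimal allocation:
  A–K: 30 × 1 = 30
  B–L: 50 × 1 = 50
  B–M: 20 × 3 = 60
Total = 30 + 50 + 60 = 140.
(Supply check: A ships 30; B ships 70.)

140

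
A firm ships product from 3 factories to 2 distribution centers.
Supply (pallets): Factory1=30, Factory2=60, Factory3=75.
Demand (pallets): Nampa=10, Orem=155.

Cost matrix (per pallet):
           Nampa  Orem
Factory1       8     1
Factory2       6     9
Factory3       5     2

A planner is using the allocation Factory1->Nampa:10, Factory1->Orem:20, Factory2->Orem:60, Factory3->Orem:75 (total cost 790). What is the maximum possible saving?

Current plan cost = 10·8 + 20·1 + 60·9 + 75·2 = 790.
Optimal plan:
  Factory1->Orem: 30 × 1 = 30
  Factory2->Nampa: 10 × 6 = 60
  Factory2->Orem: 50 × 9 = 450
  Factory3->Orem: 75 × 2 = 150
Optimal cost = 690.
Saving = 790 − 690 = 100.

100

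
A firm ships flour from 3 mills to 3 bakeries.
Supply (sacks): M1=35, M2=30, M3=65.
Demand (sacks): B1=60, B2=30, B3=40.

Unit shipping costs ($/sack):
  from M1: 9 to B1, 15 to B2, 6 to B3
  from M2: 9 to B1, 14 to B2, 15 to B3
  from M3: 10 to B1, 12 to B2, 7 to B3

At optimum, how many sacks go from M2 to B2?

Optimal shipments:
  M1→B3: 35 × $6 = $210
  M2→B1: 30 × $9 = $270
  M3→B1: 30 × $10 = $300
  M3→B2: 30 × $12 = $360
  M3→B3: 5 × $7 = $35
Total cost = $1175.
The route M2→B2 is not used.

0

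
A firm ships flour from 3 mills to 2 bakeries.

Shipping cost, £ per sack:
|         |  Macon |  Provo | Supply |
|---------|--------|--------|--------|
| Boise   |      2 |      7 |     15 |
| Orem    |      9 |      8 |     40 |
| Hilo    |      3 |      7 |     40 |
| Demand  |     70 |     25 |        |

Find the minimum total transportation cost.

485

One minimum-cost allocation:
  Boise to Macon: 15 × £2 = £30
  Orem to Macon: 15 × £9 = £135
  Orem to Provo: 25 × £8 = £200
  Hilo to Macon: 40 × £3 = £120
Total = 30 + 135 + 200 + 120 = £485.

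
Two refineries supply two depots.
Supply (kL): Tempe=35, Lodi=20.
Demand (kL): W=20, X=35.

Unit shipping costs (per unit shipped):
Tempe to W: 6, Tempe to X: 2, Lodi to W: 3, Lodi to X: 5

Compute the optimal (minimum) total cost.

130

An optimal shipping plan:
  Tempe->X: 35 kL
  Lodi->W: 20 kL
Total cost = 130.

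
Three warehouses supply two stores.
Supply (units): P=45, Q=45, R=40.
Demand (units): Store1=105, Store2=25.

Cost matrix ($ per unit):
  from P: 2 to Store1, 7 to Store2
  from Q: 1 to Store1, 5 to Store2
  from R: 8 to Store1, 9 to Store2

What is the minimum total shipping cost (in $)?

A cheapest plan:
  P->Store1: 45 units
  Q->Store1: 45 units
  R->Store1: 15 units
  R->Store2: 25 units
Total cost = $480.

480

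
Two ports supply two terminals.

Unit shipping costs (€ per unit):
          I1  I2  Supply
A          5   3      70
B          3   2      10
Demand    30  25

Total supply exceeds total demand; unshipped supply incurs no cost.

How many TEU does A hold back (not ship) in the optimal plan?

25

Minimum-cost shipments:
  A→I1: 20 × €5 = €100
  A→I2: 25 × €3 = €75
  B→I1: 10 × €3 = €30
Total cost = €205.
A ships 45 of its 70, leaving 25.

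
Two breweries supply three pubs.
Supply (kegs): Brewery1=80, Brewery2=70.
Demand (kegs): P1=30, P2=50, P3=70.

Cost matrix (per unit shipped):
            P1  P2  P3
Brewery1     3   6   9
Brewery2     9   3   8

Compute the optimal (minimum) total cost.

A cheapest plan:
  Brewery1–P1: 30 × 3 = 90
  Brewery1–P3: 50 × 9 = 450
  Brewery2–P2: 50 × 3 = 150
  Brewery2–P3: 20 × 8 = 160
Total = 90 + 450 + 150 + 160 = 850.

850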